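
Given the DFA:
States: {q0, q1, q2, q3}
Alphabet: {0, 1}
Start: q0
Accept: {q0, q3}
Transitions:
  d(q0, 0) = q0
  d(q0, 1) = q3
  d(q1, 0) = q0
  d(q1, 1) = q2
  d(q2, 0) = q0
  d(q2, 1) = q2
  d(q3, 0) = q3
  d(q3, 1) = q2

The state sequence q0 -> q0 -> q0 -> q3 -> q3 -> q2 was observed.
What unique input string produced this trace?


Trace back each transition to find the symbol:
  q0 --[0]--> q0
  q0 --[0]--> q0
  q0 --[1]--> q3
  q3 --[0]--> q3
  q3 --[1]--> q2

"00101"


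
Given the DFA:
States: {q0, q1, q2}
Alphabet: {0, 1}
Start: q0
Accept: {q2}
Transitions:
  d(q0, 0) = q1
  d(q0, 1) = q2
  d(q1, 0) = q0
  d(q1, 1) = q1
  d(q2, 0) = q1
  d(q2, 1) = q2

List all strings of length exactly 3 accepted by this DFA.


All strings of length 3: 8 total
Accepted: 2

"001", "111"


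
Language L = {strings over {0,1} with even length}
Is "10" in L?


length = 2; 2 mod 2 = 0

Yes, "10" is in L


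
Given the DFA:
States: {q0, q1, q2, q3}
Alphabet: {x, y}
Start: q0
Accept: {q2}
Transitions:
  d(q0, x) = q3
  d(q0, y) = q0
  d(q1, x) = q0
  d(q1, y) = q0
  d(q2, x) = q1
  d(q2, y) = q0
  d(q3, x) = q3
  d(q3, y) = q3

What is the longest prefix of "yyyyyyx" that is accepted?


Run the DFA, marking each prefix where the state is accepting:
  "" -> q0 [reject]
  "y" -> q0 [reject]
  "yy" -> q0 [reject]
  "yyy" -> q0 [reject]
  "yyyy" -> q0 [reject]
  "yyyyy" -> q0 [reject]
  "yyyyyy" -> q0 [reject]
  "yyyyyyx" -> q3 [reject]

No prefix is accepted


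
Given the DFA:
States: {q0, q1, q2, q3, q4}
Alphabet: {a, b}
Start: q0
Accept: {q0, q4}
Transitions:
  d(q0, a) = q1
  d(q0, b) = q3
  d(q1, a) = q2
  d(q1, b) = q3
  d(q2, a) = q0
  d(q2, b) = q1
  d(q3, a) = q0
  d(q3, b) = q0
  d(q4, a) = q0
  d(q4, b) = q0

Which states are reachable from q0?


BFS from q0:
  layer 0: {q0}
  layer 1: {q1, q3}
  layer 2: {q2}

{q0, q1, q2, q3}


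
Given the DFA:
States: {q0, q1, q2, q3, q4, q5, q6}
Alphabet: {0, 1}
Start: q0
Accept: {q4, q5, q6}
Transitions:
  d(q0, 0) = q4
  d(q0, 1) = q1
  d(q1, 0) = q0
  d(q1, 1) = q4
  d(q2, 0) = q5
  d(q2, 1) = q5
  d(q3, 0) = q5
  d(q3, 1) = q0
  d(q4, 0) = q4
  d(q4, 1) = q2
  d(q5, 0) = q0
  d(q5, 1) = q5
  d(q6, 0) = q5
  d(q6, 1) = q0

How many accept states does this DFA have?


Accept states listed: {q4, q5, q6}
Counting: q4(1) q5(2) q6(3)

3


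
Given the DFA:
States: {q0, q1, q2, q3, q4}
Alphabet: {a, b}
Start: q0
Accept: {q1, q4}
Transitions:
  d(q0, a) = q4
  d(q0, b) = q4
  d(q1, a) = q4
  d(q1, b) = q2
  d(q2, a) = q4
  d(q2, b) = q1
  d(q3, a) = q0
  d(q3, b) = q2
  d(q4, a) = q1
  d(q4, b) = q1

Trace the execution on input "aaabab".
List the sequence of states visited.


Input: aaabab
d(q0, a) = q4
d(q4, a) = q1
d(q1, a) = q4
d(q4, b) = q1
d(q1, a) = q4
d(q4, b) = q1


q0 -> q4 -> q1 -> q4 -> q1 -> q4 -> q1


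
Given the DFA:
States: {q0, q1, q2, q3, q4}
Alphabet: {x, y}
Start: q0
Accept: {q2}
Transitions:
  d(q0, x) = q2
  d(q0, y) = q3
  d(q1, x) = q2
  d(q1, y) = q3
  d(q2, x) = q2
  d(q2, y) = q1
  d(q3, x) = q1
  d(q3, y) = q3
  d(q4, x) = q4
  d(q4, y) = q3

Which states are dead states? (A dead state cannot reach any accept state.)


Forward reachability from each state:
  q0 -> reaches accept state q2 (live)
  q1 -> reaches accept state q2 (live)
  q2 -> reaches accept state q2 (live)
  q3 -> reaches accept state q2 (live)
  q4 -> reaches accept state q2 (live)

None (all states can reach an accept state)


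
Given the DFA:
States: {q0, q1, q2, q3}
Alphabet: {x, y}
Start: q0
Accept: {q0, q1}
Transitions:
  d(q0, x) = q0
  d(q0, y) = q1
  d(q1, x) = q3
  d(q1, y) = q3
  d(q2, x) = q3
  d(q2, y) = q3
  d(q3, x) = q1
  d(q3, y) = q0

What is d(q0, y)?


Looking up transition d(q0, y)

q1


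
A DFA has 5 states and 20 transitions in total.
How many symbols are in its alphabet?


Each state has exactly one transition per symbol.
|alphabet| = transitions / states = 20 / 5 = 4

4


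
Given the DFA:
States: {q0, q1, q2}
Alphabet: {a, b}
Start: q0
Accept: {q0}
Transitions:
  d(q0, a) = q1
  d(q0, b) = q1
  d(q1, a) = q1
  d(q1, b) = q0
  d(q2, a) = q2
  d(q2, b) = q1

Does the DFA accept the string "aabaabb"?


Trace: q0 -> q1 -> q1 -> q0 -> q1 -> q1 -> q0 -> q1
Final state: q1
Accept states: {q0}

No, rejected (final state q1 is not an accept state)


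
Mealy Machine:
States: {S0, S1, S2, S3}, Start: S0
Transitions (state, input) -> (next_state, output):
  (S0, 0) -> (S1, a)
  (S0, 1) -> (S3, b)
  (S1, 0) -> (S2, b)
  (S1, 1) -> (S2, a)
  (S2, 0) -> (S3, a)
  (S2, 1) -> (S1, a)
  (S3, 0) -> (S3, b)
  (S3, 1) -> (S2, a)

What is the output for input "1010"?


Step-by-step:
  (S0, 1) -> (S3, b)
  (S3, 0) -> (S3, b)
  (S3, 1) -> (S2, a)
  (S2, 0) -> (S3, a)

"bbaa"


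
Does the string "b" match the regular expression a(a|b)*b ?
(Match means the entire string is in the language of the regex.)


|string| = 1; first = 'b'; last = 'b'

No, "b" does not match a(a|b)*b


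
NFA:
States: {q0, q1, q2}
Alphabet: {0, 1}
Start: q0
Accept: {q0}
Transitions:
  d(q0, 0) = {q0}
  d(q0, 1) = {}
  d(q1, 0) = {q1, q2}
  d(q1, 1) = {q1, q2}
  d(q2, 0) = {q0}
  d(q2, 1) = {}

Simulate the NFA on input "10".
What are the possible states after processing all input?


Start: {q0}
  --1--> {}
  --0--> {}

{} (empty set, no valid transitions)


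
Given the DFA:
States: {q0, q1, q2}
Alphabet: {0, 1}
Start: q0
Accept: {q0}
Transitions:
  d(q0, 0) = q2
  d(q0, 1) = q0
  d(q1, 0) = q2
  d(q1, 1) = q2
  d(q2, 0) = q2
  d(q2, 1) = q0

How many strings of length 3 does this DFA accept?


Enumerating all length-3 strings:
  "000" -> q2 [reject]
  "001" -> q0 [accept]
  "010" -> q2 [reject]
  "011" -> q0 [accept]
  "100" -> q2 [reject]
  "101" -> q0 [accept]
  "110" -> q2 [reject]
  "111" -> q0 [accept]

4 out of 8


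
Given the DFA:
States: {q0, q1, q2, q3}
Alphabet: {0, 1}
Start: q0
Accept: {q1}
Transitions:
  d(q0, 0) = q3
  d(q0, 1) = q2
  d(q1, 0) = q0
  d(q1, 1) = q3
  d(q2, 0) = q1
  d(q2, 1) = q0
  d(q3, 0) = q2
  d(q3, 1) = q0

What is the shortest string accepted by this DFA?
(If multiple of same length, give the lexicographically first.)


BFS by string length (lex-first path to each state shown):
  len 0: q0<-""
  len 1: q2<-"1", q3<-"0"
  len 2: q0<-"01", q1<-"10", q2<-"00"
Found accept state at length 2.

"10"


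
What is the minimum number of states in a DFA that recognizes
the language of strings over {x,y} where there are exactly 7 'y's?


States: count = 0, 1, ..., 7 (that's 8 states), plus a dead state for count > 7.
Total: 8 + 1 = 9. Accept = count-7 state.

9


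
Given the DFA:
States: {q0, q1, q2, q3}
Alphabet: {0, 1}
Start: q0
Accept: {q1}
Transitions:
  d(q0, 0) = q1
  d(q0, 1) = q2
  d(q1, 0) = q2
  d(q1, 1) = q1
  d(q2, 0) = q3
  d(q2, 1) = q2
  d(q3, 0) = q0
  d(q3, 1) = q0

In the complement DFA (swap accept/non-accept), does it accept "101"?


Trace: q0 -> q2 -> q3 -> q0
Final: q0
Original accept: {q1}
Complement: q0 is not in original accept

Yes, complement accepts (original rejects)


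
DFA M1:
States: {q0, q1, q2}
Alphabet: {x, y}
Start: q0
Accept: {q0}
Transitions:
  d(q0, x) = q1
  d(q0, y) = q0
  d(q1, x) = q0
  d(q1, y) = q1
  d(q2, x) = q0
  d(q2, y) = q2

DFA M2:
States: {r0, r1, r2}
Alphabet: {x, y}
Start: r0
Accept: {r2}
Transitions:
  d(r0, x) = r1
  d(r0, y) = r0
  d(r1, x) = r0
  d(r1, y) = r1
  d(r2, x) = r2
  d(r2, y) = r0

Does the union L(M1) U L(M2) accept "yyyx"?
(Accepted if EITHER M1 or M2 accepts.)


M1: final=q1 accepted=False
M2: final=r1 accepted=False

No, union rejects (neither accepts)


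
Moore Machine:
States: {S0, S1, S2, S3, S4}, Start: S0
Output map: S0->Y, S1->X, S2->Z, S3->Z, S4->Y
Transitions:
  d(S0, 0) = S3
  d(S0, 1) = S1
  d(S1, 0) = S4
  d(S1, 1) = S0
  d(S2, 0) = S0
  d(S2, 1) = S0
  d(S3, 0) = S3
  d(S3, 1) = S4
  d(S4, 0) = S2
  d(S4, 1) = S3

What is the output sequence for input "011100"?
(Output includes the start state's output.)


Start: S0 (output Y)
  --0--> S3 (output Z)
  --1--> S4 (output Y)
  --1--> S3 (output Z)
  --1--> S4 (output Y)
  --0--> S2 (output Z)
  --0--> S0 (output Y)

"YZYZYZY"


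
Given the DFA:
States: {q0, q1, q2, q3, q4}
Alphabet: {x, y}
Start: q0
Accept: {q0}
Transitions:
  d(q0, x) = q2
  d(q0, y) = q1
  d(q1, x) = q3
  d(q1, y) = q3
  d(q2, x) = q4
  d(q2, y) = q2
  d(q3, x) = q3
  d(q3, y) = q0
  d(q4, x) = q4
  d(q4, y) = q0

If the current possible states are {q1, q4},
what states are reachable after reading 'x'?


Apply transition on 'x' from each current state:
  d(q1, x) = q3
  d(q4, x) = q4

{q3, q4}


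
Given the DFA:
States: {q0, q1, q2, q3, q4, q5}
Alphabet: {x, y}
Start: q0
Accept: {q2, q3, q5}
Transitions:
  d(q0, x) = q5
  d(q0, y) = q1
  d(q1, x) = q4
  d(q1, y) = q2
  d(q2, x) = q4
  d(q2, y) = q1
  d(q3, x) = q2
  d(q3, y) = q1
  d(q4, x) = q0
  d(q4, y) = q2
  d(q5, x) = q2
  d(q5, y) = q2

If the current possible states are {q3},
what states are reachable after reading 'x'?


Apply transition on 'x' from each current state:
  d(q3, x) = q2

{q2}


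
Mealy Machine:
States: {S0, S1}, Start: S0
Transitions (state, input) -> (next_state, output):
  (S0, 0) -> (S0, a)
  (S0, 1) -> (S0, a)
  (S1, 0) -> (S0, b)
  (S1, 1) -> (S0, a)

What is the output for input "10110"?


Step-by-step:
  (S0, 1) -> (S0, a)
  (S0, 0) -> (S0, a)
  (S0, 1) -> (S0, a)
  (S0, 1) -> (S0, a)
  (S0, 0) -> (S0, a)

"aaaaa"


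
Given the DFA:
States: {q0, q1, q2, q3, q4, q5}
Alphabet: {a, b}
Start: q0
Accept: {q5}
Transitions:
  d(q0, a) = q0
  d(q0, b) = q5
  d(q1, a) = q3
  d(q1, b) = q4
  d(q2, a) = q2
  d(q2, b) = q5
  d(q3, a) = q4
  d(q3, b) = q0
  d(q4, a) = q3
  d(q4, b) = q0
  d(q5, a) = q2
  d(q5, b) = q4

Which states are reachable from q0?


BFS from q0:
  layer 0: {q0}
  layer 1: {q5}
  layer 2: {q2, q4}
  layer 3: {q3}

{q0, q2, q3, q4, q5}


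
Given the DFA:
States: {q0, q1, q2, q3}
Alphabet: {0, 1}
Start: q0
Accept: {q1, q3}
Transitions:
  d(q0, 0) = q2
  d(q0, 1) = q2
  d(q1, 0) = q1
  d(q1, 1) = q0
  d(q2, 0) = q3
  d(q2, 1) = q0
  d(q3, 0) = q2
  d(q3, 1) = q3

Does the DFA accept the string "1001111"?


Trace: q0 -> q2 -> q3 -> q2 -> q0 -> q2 -> q0 -> q2
Final state: q2
Accept states: {q1, q3}

No, rejected (final state q2 is not an accept state)


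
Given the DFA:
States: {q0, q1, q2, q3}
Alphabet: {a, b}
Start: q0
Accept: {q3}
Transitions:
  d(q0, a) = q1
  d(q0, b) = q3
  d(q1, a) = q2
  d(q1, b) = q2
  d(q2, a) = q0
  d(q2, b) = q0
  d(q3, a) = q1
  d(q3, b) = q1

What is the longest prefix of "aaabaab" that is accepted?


Run the DFA, marking each prefix where the state is accepting:
  "" -> q0 [reject]
  "a" -> q1 [reject]
  "aa" -> q2 [reject]
  "aaa" -> q0 [reject]
  "aaab" -> q3 [accept]
  "aaaba" -> q1 [reject]
  "aaabaa" -> q2 [reject]
  "aaabaab" -> q0 [reject]

"aaab"


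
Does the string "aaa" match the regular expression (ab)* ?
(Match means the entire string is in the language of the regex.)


|string| = 3; first = 'a'; last = 'a'

No, "aaa" does not match (ab)*


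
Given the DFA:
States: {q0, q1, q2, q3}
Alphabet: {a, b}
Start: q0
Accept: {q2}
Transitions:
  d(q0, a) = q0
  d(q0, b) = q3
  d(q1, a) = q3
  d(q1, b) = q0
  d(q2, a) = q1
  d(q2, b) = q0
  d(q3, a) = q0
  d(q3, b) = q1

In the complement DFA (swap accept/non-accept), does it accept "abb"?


Trace: q0 -> q0 -> q3 -> q1
Final: q1
Original accept: {q2}
Complement: q1 is not in original accept

Yes, complement accepts (original rejects)


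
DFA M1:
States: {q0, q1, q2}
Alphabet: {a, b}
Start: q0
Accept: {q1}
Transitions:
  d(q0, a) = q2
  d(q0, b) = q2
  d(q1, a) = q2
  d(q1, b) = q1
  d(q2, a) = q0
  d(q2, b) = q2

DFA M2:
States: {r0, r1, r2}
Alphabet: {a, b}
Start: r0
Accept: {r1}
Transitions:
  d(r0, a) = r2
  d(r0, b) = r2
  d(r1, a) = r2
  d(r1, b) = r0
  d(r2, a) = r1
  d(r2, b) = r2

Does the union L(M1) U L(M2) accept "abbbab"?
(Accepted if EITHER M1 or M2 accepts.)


M1: final=q2 accepted=False
M2: final=r0 accepted=False

No, union rejects (neither accepts)


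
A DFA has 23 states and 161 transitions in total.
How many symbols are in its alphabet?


Each state has exactly one transition per symbol.
|alphabet| = transitions / states = 161 / 23 = 7

7


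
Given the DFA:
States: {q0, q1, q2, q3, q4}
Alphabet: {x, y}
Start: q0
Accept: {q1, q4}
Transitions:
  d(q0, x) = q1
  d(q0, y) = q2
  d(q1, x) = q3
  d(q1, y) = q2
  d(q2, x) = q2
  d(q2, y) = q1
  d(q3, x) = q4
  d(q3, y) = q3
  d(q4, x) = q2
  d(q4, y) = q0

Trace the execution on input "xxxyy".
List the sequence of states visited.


Input: xxxyy
d(q0, x) = q1
d(q1, x) = q3
d(q3, x) = q4
d(q4, y) = q0
d(q0, y) = q2


q0 -> q1 -> q3 -> q4 -> q0 -> q2


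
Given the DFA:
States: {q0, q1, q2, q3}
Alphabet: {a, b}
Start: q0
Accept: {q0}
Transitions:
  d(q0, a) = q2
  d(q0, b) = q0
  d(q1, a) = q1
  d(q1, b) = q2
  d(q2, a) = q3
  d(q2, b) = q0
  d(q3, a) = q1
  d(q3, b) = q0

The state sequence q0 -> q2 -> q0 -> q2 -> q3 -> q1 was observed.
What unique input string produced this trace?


Trace back each transition to find the symbol:
  q0 --[a]--> q2
  q2 --[b]--> q0
  q0 --[a]--> q2
  q2 --[a]--> q3
  q3 --[a]--> q1

"abaaa"


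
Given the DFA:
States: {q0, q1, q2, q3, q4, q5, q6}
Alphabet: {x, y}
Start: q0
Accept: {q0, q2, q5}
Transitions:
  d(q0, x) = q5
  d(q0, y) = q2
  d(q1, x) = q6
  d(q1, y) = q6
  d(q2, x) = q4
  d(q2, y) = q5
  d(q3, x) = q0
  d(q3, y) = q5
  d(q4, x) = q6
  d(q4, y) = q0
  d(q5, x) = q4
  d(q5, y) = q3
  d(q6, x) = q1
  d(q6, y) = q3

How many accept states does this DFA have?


Accept states listed: {q0, q2, q5}
Counting: q0(1) q2(2) q5(3)

3


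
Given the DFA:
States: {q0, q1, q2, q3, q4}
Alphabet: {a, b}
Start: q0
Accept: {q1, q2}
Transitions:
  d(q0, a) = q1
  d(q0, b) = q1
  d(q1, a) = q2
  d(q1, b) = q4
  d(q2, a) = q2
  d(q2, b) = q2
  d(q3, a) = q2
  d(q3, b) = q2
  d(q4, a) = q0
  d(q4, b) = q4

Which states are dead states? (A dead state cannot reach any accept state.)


Forward reachability from each state:
  q0 -> reaches accept state q1 (live)
  q1 -> reaches accept state q1 (live)
  q2 -> reaches accept state q2 (live)
  q3 -> reaches accept state q2 (live)
  q4 -> reaches accept state q1 (live)

None (all states can reach an accept state)


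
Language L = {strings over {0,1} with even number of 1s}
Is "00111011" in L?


count('1') = 5; 5 mod 2 = 1

No, "00111011" is not in L


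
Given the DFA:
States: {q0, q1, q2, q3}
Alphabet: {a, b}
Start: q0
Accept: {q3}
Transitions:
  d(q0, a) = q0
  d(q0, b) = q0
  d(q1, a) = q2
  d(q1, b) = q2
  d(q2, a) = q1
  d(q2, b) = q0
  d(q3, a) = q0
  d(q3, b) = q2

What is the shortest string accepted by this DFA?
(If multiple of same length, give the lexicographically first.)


BFS by string length (lex-first path to each state shown):
  len 0: q0<-""
  len 1: q0<-"a"
  len 2: q0<-"aa"
  len 3: q0<-"aaa"
  len 4: q0<-"aaaa"
  len 5: q0<-"aaaaa"
  len 6: q0<-"aaaaaa"
  len 7: q0<-"aaaaaaa"
  len 8: q0<-"aaaaaaaa"

No string accepted (empty language)


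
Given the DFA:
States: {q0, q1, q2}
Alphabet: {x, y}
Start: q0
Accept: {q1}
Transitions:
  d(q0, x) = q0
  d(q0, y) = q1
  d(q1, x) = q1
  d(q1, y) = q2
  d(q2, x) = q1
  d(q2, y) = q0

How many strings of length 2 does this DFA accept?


Enumerating all length-2 strings:
  "xx" -> q0 [reject]
  "xy" -> q1 [accept]
  "yx" -> q1 [accept]
  "yy" -> q2 [reject]

2 out of 4


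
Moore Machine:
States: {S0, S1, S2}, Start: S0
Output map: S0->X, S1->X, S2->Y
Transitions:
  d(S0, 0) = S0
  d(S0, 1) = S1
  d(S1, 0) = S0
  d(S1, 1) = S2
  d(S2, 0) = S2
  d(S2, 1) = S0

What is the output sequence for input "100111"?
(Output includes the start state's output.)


Start: S0 (output X)
  --1--> S1 (output X)
  --0--> S0 (output X)
  --0--> S0 (output X)
  --1--> S1 (output X)
  --1--> S2 (output Y)
  --1--> S0 (output X)

"XXXXXYX"


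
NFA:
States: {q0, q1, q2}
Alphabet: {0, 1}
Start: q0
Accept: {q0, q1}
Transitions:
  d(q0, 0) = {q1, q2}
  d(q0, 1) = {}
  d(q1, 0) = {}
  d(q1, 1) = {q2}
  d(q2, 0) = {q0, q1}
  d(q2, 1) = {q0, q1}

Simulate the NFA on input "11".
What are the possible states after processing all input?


Start: {q0}
  --1--> {}
  --1--> {}

{} (empty set, no valid transitions)


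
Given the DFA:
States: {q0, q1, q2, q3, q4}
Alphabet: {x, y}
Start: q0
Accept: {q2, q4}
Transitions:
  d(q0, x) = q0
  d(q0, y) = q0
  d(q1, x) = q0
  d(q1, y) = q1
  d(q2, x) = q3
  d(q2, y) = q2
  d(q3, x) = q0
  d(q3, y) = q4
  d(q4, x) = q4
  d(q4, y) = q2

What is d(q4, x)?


Looking up transition d(q4, x)

q4


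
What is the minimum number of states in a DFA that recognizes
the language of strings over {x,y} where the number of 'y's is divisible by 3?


States track (count of 'y') mod 3.
Need 3 states: one per remainder 0..2; accept = remainder 0.

3


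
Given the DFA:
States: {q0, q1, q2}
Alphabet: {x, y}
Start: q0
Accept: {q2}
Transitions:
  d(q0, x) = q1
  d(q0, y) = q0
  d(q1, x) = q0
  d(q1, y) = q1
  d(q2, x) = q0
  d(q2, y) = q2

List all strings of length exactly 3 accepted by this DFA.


All strings of length 3: 8 total
Accepted: 0

None


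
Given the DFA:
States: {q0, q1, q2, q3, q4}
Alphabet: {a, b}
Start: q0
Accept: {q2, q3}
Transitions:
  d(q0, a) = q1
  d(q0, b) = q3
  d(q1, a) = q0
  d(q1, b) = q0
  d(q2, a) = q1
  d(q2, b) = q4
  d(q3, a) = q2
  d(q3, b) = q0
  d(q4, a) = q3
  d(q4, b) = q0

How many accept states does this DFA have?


Accept states listed: {q2, q3}
Counting: q2(1) q3(2)

2


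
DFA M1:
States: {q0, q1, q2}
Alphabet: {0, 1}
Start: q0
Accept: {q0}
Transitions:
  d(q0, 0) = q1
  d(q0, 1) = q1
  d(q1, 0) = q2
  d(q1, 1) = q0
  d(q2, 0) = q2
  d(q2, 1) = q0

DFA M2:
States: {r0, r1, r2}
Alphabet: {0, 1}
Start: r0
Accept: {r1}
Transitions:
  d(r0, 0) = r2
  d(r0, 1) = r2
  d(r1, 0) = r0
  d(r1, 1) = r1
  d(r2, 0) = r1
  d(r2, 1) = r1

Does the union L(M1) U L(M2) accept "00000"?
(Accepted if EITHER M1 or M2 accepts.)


M1: final=q2 accepted=False
M2: final=r1 accepted=True

Yes, union accepts


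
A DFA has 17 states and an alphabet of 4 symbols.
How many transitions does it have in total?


Each state has exactly one transition per symbol.
17 * 4 = 68

68


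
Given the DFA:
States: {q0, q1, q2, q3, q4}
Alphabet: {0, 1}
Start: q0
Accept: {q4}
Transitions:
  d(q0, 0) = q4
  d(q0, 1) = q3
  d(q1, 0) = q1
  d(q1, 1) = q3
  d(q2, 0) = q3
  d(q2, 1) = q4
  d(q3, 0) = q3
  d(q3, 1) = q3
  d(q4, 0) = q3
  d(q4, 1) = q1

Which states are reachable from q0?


BFS from q0:
  layer 0: {q0}
  layer 1: {q3, q4}
  layer 2: {q1}

{q0, q1, q3, q4}


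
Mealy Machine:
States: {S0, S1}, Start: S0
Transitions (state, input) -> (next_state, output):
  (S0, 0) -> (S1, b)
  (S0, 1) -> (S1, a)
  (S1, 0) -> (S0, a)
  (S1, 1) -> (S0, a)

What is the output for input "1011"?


Step-by-step:
  (S0, 1) -> (S1, a)
  (S1, 0) -> (S0, a)
  (S0, 1) -> (S1, a)
  (S1, 1) -> (S0, a)

"aaaa"


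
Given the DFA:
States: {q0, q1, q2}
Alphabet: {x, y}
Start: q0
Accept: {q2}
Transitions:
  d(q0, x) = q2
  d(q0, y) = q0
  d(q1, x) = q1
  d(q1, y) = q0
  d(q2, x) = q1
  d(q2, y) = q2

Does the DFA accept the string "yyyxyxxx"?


Trace: q0 -> q0 -> q0 -> q0 -> q2 -> q2 -> q1 -> q1 -> q1
Final state: q1
Accept states: {q2}

No, rejected (final state q1 is not an accept state)


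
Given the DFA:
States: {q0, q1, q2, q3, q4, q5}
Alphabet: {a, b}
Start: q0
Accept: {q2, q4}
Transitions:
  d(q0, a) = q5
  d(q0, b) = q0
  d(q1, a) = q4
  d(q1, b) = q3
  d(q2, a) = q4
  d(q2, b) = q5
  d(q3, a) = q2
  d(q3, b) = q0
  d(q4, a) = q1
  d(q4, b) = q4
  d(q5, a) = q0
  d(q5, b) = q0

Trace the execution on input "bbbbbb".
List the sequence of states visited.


Input: bbbbbb
d(q0, b) = q0
d(q0, b) = q0
d(q0, b) = q0
d(q0, b) = q0
d(q0, b) = q0
d(q0, b) = q0


q0 -> q0 -> q0 -> q0 -> q0 -> q0 -> q0


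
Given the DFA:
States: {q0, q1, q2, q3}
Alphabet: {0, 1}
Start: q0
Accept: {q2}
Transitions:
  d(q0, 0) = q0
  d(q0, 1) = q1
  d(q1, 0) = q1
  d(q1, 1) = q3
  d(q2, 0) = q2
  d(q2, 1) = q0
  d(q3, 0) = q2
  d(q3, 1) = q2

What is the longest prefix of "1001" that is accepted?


Run the DFA, marking each prefix where the state is accepting:
  "" -> q0 [reject]
  "1" -> q1 [reject]
  "10" -> q1 [reject]
  "100" -> q1 [reject]
  "1001" -> q3 [reject]

No prefix is accepted


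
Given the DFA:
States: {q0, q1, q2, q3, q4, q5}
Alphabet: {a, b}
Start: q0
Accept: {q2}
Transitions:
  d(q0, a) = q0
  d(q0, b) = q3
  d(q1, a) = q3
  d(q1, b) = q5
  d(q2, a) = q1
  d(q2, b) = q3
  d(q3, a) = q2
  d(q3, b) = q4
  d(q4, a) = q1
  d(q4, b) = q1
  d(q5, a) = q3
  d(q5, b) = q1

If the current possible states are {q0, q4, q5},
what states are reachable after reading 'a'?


Apply transition on 'a' from each current state:
  d(q0, a) = q0
  d(q4, a) = q1
  d(q5, a) = q3

{q0, q1, q3}


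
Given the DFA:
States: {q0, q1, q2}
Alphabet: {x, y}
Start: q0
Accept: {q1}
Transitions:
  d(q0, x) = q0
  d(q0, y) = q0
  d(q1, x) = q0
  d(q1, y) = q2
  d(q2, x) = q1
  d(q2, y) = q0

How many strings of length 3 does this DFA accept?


Enumerating all length-3 strings:
  "xxx" -> q0 [reject]
  "xxy" -> q0 [reject]
  "xyx" -> q0 [reject]
  "xyy" -> q0 [reject]
  "yxx" -> q0 [reject]
  "yxy" -> q0 [reject]
  "yyx" -> q0 [reject]
  "yyy" -> q0 [reject]

0 out of 8


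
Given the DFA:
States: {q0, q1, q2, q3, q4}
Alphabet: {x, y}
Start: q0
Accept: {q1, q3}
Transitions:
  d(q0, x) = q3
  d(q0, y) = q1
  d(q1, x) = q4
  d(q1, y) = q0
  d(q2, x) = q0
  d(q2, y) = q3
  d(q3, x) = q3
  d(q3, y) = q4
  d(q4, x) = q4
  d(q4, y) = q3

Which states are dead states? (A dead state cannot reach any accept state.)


Forward reachability from each state:
  q0 -> reaches accept state q1 (live)
  q1 -> reaches accept state q1 (live)
  q2 -> reaches accept state q1 (live)
  q3 -> reaches accept state q3 (live)
  q4 -> reaches accept state q3 (live)

None (all states can reach an accept state)


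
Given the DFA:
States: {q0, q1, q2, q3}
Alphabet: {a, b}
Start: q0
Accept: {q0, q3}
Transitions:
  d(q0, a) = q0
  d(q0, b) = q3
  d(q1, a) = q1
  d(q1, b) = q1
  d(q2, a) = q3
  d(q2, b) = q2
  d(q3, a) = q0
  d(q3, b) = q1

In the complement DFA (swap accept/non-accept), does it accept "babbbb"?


Trace: q0 -> q3 -> q0 -> q3 -> q1 -> q1 -> q1
Final: q1
Original accept: {q0, q3}
Complement: q1 is not in original accept

Yes, complement accepts (original rejects)


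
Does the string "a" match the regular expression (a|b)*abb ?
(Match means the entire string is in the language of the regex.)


|string| = 1; first = 'a'; last = 'a'

No, "a" does not match (a|b)*abb


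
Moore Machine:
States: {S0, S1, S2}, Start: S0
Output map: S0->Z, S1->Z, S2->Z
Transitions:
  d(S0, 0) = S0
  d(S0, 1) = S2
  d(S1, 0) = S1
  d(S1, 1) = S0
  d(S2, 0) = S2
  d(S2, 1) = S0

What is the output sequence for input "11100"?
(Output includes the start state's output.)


Start: S0 (output Z)
  --1--> S2 (output Z)
  --1--> S0 (output Z)
  --1--> S2 (output Z)
  --0--> S2 (output Z)
  --0--> S2 (output Z)

"ZZZZZZ"


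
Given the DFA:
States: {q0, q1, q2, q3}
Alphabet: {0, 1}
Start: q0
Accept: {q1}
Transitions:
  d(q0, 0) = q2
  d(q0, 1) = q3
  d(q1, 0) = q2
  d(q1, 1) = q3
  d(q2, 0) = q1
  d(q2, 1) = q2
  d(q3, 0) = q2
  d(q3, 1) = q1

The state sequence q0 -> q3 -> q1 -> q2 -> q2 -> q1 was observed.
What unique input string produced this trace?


Trace back each transition to find the symbol:
  q0 --[1]--> q3
  q3 --[1]--> q1
  q1 --[0]--> q2
  q2 --[1]--> q2
  q2 --[0]--> q1

"11010"


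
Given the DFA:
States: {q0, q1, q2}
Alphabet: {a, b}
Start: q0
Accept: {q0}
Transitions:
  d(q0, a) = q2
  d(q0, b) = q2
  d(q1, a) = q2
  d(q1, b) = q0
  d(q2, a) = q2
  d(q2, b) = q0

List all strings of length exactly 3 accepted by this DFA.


All strings of length 3: 8 total
Accepted: 2

"aab", "bab"


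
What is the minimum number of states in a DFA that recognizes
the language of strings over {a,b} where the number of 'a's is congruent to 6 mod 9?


States track (count of 'a') mod 9.
Need 9 states: one per remainder 0..8; accept = remainder 6.

9


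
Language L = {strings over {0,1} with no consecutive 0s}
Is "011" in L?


'00' does not occur

Yes, "011" is in L


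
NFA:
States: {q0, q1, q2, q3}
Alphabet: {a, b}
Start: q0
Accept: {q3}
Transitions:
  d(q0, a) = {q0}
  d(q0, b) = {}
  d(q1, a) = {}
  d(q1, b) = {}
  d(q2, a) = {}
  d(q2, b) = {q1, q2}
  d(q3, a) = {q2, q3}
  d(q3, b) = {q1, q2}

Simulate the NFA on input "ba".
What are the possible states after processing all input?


Start: {q0}
  --b--> {}
  --a--> {}

{} (empty set, no valid transitions)


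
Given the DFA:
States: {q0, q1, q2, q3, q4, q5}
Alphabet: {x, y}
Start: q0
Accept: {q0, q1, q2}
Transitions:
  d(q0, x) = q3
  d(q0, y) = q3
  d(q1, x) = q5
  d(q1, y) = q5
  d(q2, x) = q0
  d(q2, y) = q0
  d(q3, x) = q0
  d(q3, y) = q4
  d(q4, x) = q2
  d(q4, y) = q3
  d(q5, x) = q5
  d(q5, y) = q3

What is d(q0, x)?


Looking up transition d(q0, x)

q3


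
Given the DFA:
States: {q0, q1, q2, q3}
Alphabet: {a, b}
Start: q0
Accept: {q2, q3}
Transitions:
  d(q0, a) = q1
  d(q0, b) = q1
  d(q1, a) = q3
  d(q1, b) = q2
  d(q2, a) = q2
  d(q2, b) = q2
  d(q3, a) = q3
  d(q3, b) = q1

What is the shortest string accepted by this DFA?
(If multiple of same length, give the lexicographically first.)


BFS by string length (lex-first path to each state shown):
  len 0: q0<-""
  len 1: q1<-"a"
  len 2: q2<-"ab", q3<-"aa"
Found accept state at length 2.

"aa"


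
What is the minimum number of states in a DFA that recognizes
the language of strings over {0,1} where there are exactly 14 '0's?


States: count = 0, 1, ..., 14 (that's 15 states), plus a dead state for count > 14.
Total: 15 + 1 = 16. Accept = count-14 state.

16


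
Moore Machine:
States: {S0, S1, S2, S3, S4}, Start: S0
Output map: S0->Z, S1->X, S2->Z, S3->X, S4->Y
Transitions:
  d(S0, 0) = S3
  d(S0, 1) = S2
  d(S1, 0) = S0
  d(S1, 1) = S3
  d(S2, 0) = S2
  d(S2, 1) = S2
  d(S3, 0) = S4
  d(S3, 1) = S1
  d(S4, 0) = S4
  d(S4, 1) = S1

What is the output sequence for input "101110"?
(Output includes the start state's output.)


Start: S0 (output Z)
  --1--> S2 (output Z)
  --0--> S2 (output Z)
  --1--> S2 (output Z)
  --1--> S2 (output Z)
  --1--> S2 (output Z)
  --0--> S2 (output Z)

"ZZZZZZZ"


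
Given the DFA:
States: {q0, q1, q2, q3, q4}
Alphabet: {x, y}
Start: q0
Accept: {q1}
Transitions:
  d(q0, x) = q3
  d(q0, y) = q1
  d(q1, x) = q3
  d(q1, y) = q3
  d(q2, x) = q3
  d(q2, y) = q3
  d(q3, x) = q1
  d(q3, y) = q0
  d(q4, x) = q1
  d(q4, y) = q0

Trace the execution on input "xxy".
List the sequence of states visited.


Input: xxy
d(q0, x) = q3
d(q3, x) = q1
d(q1, y) = q3


q0 -> q3 -> q1 -> q3


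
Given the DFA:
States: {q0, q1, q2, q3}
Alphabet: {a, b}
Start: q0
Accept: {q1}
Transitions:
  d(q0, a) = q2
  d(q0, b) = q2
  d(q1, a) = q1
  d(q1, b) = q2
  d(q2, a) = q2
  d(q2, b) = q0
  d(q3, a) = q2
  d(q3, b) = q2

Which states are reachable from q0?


BFS from q0:
  layer 0: {q0}
  layer 1: {q2}

{q0, q2}


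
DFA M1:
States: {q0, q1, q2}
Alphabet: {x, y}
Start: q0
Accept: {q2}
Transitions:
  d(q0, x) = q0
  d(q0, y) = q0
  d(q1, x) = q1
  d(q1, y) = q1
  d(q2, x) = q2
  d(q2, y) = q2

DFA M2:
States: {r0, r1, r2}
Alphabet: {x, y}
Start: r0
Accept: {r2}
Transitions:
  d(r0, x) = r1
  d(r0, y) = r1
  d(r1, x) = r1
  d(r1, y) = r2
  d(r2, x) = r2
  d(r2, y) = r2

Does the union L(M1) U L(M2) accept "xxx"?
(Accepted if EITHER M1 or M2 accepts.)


M1: final=q0 accepted=False
M2: final=r1 accepted=False

No, union rejects (neither accepts)


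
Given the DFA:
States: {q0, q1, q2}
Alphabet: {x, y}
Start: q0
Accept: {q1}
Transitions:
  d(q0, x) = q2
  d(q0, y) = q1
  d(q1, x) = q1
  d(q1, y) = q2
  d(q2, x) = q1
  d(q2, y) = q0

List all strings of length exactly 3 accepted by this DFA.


All strings of length 3: 8 total
Accepted: 4

"xxx", "xyy", "yxx", "yyx"


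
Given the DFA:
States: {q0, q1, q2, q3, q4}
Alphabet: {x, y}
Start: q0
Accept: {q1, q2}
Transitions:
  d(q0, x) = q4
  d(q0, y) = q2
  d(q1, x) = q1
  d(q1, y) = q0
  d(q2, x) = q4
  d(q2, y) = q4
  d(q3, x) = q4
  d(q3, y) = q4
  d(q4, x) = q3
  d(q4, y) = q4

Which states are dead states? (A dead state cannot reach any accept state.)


Forward reachability from each state:
  q0 -> reaches accept state q2 (live)
  q1 -> reaches accept state q1 (live)
  q2 -> reaches accept state q2 (live)
  q3 -> reaches {q3, q4}, no accept state (dead)
  q4 -> reaches {q3, q4}, no accept state (dead)

{q3, q4}


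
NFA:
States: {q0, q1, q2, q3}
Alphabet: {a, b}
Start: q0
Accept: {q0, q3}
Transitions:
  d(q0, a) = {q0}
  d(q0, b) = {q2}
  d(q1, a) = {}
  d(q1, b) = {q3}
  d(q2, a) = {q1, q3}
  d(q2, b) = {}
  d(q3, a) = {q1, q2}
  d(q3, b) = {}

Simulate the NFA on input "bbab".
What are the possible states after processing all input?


Start: {q0}
  --b--> {q2}
  --b--> {}
  --a--> {}
  --b--> {}

{} (empty set, no valid transitions)


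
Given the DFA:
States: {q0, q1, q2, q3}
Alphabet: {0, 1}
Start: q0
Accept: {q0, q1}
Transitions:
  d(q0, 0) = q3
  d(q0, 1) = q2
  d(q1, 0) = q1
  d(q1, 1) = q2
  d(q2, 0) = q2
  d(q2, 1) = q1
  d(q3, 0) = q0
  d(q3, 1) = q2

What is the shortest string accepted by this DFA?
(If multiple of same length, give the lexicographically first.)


BFS by string length (lex-first path to each state shown):
  len 0: q0<-""
Found accept state at length 0.

"" (empty string)


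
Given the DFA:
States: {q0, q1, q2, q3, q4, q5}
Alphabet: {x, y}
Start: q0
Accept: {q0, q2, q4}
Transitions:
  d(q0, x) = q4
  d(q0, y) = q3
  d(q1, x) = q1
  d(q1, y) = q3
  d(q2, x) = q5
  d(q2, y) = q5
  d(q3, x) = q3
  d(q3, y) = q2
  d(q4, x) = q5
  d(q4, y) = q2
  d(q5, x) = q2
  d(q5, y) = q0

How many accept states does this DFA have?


Accept states listed: {q0, q2, q4}
Counting: q0(1) q2(2) q4(3)

3


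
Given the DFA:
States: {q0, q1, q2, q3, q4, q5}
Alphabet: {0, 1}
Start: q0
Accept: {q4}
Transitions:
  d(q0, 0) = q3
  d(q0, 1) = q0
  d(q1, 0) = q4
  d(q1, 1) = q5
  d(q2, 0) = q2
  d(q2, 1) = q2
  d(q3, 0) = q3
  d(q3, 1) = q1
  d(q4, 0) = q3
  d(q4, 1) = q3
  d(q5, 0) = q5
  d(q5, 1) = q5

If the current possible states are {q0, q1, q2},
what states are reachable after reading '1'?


Apply transition on '1' from each current state:
  d(q0, 1) = q0
  d(q1, 1) = q5
  d(q2, 1) = q2

{q0, q2, q5}


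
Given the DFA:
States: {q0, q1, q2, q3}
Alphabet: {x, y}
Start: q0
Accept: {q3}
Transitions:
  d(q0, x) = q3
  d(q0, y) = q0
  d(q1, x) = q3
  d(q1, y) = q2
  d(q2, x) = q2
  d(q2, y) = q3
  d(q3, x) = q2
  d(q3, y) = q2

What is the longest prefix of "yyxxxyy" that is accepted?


Run the DFA, marking each prefix where the state is accepting:
  "" -> q0 [reject]
  "y" -> q0 [reject]
  "yy" -> q0 [reject]
  "yyx" -> q3 [accept]
  "yyxx" -> q2 [reject]
  "yyxxx" -> q2 [reject]
  "yyxxxy" -> q3 [accept]
  "yyxxxyy" -> q2 [reject]

"yyxxxy"


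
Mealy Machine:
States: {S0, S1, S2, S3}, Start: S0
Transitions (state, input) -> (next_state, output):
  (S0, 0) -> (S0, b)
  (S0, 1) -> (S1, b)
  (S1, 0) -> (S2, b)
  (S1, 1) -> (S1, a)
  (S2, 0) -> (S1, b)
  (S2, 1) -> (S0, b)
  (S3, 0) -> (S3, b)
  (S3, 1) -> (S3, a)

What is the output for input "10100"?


Step-by-step:
  (S0, 1) -> (S1, b)
  (S1, 0) -> (S2, b)
  (S2, 1) -> (S0, b)
  (S0, 0) -> (S0, b)
  (S0, 0) -> (S0, b)

"bbbbb"


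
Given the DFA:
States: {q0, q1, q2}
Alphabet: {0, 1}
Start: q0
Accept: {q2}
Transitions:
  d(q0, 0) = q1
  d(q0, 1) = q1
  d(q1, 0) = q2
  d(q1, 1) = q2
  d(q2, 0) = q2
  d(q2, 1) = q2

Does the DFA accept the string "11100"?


Trace: q0 -> q1 -> q2 -> q2 -> q2 -> q2
Final state: q2
Accept states: {q2}

Yes, accepted (final state q2 is an accept state)


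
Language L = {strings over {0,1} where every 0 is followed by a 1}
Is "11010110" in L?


'00' present: False; ends with '0': True

No, "11010110" is not in L


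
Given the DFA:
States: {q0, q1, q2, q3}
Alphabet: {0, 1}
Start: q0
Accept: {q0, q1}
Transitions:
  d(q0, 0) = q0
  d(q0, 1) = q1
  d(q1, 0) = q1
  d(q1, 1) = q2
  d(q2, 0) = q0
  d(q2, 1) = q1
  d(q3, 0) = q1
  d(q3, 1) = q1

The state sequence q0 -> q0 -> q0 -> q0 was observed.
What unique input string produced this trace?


Trace back each transition to find the symbol:
  q0 --[0]--> q0
  q0 --[0]--> q0
  q0 --[0]--> q0

"000"


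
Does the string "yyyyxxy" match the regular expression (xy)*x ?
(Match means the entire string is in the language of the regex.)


|string| = 7; first = 'y'; last = 'y'

No, "yyyyxxy" does not match (xy)*x


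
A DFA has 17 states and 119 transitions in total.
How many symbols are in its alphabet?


Each state has exactly one transition per symbol.
|alphabet| = transitions / states = 119 / 17 = 7

7


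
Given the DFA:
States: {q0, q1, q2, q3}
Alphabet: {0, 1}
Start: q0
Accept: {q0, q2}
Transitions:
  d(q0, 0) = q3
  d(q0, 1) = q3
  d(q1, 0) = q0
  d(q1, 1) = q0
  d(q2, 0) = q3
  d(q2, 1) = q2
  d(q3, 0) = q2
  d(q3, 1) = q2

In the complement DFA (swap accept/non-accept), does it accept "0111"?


Trace: q0 -> q3 -> q2 -> q2 -> q2
Final: q2
Original accept: {q0, q2}
Complement: q2 is in original accept

No, complement rejects (original accepts)


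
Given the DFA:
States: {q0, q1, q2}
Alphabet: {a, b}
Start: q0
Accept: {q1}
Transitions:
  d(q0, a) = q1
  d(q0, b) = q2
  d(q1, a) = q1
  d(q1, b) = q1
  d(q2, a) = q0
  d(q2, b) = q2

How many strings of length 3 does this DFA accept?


Enumerating all length-3 strings:
  "aaa" -> q1 [accept]
  "aab" -> q1 [accept]
  "aba" -> q1 [accept]
  "abb" -> q1 [accept]
  "baa" -> q1 [accept]
  "bab" -> q2 [reject]
  "bba" -> q0 [reject]
  "bbb" -> q2 [reject]

5 out of 8


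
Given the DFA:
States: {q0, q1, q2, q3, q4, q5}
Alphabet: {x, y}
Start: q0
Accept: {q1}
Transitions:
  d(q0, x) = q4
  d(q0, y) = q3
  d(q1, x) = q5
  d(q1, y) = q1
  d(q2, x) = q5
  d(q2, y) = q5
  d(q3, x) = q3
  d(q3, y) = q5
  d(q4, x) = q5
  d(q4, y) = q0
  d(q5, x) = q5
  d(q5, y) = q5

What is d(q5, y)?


Looking up transition d(q5, y)

q5


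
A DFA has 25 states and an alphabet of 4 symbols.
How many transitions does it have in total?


Each state has exactly one transition per symbol.
25 * 4 = 100

100


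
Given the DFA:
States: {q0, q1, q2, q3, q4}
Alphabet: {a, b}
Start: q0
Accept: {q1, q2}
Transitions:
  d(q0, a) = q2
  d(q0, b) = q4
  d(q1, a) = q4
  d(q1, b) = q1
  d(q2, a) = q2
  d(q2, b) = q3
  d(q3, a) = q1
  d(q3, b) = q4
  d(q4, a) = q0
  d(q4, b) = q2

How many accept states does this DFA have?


Accept states listed: {q1, q2}
Counting: q1(1) q2(2)

2


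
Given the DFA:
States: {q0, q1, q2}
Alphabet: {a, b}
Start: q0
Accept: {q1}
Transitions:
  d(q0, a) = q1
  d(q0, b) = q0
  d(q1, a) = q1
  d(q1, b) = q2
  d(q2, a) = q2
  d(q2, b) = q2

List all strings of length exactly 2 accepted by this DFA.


All strings of length 2: 4 total
Accepted: 2

"aa", "ba"


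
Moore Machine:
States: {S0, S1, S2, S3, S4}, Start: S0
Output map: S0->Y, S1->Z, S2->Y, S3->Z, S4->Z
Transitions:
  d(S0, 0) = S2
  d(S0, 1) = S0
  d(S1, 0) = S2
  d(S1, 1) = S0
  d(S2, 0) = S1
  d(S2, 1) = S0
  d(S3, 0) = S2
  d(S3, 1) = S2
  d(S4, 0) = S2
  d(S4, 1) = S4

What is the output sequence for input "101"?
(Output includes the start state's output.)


Start: S0 (output Y)
  --1--> S0 (output Y)
  --0--> S2 (output Y)
  --1--> S0 (output Y)

"YYYY"


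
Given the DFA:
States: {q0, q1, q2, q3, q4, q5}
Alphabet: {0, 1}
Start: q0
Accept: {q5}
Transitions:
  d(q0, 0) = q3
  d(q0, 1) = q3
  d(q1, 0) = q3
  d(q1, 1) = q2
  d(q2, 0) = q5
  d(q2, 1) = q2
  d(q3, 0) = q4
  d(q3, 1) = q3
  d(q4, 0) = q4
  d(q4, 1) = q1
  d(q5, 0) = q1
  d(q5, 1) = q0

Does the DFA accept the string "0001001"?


Trace: q0 -> q3 -> q4 -> q4 -> q1 -> q3 -> q4 -> q1
Final state: q1
Accept states: {q5}

No, rejected (final state q1 is not an accept state)


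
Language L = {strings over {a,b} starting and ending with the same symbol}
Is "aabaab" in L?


first = 'a', last = 'b'

No, "aabaab" is not in L


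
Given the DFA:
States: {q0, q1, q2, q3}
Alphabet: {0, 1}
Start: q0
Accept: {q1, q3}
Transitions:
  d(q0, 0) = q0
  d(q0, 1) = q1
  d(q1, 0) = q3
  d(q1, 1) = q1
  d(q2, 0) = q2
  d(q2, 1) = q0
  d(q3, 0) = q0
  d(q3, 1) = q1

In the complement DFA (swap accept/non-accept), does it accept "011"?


Trace: q0 -> q0 -> q1 -> q1
Final: q1
Original accept: {q1, q3}
Complement: q1 is in original accept

No, complement rejects (original accepts)


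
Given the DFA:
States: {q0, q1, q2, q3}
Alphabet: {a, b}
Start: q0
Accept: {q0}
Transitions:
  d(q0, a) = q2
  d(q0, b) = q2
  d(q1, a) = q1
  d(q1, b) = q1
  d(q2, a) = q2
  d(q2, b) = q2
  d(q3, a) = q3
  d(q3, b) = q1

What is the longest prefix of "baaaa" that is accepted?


Run the DFA, marking each prefix where the state is accepting:
  "" -> q0 [accept]
  "b" -> q2 [reject]
  "ba" -> q2 [reject]
  "baa" -> q2 [reject]
  "baaa" -> q2 [reject]
  "baaaa" -> q2 [reject]

""


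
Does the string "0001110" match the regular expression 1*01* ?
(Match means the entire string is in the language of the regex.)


|string| = 7; first = '0'; last = '0'

No, "0001110" does not match 1*01*


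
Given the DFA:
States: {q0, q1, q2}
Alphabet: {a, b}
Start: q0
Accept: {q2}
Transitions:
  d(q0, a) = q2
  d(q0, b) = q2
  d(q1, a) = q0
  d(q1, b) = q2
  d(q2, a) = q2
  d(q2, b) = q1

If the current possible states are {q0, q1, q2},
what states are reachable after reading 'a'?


Apply transition on 'a' from each current state:
  d(q0, a) = q2
  d(q1, a) = q0
  d(q2, a) = q2

{q0, q2}


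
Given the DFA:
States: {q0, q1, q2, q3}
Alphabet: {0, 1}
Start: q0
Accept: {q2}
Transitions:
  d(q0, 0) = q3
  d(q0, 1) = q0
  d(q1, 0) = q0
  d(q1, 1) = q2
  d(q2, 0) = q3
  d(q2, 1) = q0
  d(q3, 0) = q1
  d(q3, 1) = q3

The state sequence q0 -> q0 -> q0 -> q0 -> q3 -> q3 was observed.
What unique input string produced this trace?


Trace back each transition to find the symbol:
  q0 --[1]--> q0
  q0 --[1]--> q0
  q0 --[1]--> q0
  q0 --[0]--> q3
  q3 --[1]--> q3

"11101"


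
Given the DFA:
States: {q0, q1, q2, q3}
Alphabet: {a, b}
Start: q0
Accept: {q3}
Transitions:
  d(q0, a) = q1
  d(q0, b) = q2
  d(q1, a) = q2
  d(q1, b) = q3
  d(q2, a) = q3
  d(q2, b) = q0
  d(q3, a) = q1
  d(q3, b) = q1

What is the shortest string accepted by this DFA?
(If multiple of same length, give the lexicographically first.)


BFS by string length (lex-first path to each state shown):
  len 0: q0<-""
  len 1: q1<-"a", q2<-"b"
  len 2: q0<-"bb", q2<-"aa", q3<-"ab"
Found accept state at length 2.

"ab"


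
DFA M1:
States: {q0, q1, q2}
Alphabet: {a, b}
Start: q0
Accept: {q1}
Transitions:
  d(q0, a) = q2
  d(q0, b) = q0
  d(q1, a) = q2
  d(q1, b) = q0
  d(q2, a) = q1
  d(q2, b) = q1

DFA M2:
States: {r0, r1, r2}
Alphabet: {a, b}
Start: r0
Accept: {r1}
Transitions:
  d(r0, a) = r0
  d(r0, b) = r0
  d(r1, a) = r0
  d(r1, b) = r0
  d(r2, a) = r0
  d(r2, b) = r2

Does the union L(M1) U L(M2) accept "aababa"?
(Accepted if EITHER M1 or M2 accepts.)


M1: final=q2 accepted=False
M2: final=r0 accepted=False

No, union rejects (neither accepts)


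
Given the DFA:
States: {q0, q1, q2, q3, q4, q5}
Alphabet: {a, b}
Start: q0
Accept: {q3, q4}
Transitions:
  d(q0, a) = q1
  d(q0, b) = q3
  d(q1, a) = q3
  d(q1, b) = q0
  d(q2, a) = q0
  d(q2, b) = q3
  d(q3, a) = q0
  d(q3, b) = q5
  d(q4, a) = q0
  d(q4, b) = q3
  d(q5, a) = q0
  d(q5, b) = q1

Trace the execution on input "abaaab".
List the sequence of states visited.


Input: abaaab
d(q0, a) = q1
d(q1, b) = q0
d(q0, a) = q1
d(q1, a) = q3
d(q3, a) = q0
d(q0, b) = q3


q0 -> q1 -> q0 -> q1 -> q3 -> q0 -> q3


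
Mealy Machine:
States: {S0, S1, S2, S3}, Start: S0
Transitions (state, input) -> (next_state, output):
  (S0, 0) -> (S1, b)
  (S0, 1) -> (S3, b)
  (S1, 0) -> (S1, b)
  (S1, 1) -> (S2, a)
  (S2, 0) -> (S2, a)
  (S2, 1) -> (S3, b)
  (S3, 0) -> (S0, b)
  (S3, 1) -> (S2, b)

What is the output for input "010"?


Step-by-step:
  (S0, 0) -> (S1, b)
  (S1, 1) -> (S2, a)
  (S2, 0) -> (S2, a)

"baa"
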